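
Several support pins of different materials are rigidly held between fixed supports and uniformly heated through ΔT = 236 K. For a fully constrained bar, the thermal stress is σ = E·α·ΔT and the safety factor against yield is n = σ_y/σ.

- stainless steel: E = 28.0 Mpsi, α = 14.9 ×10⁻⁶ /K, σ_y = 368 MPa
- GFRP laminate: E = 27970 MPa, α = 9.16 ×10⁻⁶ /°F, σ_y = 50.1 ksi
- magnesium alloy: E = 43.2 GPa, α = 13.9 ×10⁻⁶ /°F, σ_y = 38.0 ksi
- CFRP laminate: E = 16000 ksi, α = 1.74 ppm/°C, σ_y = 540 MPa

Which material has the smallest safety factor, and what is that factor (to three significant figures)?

stainless steel, n = 0.542

Per material, after unit conversion:
  stainless steel: E = 193.1, α = 14.9, σ_y = 368.0 → σ = 679 MPa, n = 0.542
  GFRP laminate: E = 27.97, α = 16.5, σ_y = 345.4 → σ = 109 MPa, n = 3.17
  magnesium alloy: E = 43.20, α = 25.0, σ_y = 262.0 → σ = 255 MPa, n = 1.03
  CFRP laminate: E = 110.3, α = 1.74, σ_y = 540.0 → σ = 45.3 MPa, n = 11.9
Smallest n: stainless steel with n = 0.542.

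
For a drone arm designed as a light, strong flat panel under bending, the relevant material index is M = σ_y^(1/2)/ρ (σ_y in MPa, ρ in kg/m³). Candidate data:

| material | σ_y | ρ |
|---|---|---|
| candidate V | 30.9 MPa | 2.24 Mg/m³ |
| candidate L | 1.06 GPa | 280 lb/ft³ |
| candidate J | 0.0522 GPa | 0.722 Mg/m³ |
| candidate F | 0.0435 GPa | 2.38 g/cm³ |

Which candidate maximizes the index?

In SI units:
  candidate V: σ_y = 30.90 MPa, ρ = 2240 kg/m³
  candidate L: σ_y = 1060 MPa, ρ = 4485 kg/m³
  candidate J: σ_y = 52.20 MPa, ρ = 722.0 kg/m³
  candidate F: σ_y = 43.50 MPa, ρ = 2380 kg/m³
  candidate J: M = 10.0×10⁻³
  candidate L: M = 7.26×10⁻³
  candidate F: M = 2.77×10⁻³
  candidate V: M = 2.48×10⁻³
Highest index: candidate J.

candidate J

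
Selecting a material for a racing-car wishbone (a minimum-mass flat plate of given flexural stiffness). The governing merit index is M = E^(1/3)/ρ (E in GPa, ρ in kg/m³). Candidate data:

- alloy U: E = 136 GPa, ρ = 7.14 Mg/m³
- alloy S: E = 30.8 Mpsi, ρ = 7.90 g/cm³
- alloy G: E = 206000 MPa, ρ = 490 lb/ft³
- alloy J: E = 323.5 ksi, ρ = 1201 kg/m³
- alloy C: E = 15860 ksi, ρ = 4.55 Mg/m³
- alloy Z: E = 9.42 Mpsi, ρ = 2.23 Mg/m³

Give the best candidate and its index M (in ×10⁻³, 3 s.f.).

Putting every candidate on a common basis:
  alloy U: E = 136.0 GPa, ρ = 7140 kg/m³
  alloy S: E = 212.4 GPa, ρ = 7900 kg/m³
  alloy G: E = 206.0 GPa, ρ = 7849 kg/m³
  alloy J: E = 2.230 GPa, ρ = 1201 kg/m³
  alloy C: E = 109.4 GPa, ρ = 4550 kg/m³
  alloy Z: E = 64.95 GPa, ρ = 2230 kg/m³
  alloy Z: M = 1.80×10⁻³
  alloy J: M = 1.09×10⁻³
  alloy C: M = 1.05×10⁻³
  alloy S: M = 0.755×10⁻³
  alloy G: M = 0.752×10⁻³
  alloy U: M = 0.720×10⁻³
Alloy Z has the largest M.

alloy Z, M = 1.80×10⁻³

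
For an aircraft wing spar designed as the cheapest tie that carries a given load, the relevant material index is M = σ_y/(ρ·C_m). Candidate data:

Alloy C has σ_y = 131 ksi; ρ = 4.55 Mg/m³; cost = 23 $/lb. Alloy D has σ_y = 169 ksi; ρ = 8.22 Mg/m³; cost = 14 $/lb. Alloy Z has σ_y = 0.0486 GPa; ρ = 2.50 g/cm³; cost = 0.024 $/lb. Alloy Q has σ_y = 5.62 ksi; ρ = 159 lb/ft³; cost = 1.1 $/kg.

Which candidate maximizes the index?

alloy Z

Normalizing units and computing the index:
  alloy C: σ_y = 903.2 MPa, ρ = 4550 kg/m³, cost = 50.71 $/kg
  alloy D: σ_y = 1165 MPa, ρ = 8220 kg/m³, cost = 30.86 $/kg
  alloy Z: σ_y = 48.60 MPa, ρ = 2500 kg/m³, cost = 0.05291 $/kg
  alloy Q: σ_y = 38.75 MPa, ρ = 2547 kg/m³, cost = 1.100 $/kg
  alloy Z: M = 367 kN·m per $
  alloy Q: M = 13.8 kN·m per $
  alloy D: M = 4.59 kN·m per $
  alloy C: M = 3.91 kN·m per $
Highest index: alloy Z.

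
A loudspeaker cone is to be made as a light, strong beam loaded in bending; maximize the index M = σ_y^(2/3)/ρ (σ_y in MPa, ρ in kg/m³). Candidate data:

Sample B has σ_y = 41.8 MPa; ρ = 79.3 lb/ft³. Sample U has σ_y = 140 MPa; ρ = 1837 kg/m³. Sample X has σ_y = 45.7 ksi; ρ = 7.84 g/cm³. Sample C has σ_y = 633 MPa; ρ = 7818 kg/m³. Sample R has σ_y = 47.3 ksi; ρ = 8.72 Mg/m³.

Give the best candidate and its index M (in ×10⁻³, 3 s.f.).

Normalizing units and computing the index:
  sample B: σ_y = 41.80 MPa, ρ = 1270 kg/m³
  sample U: σ_y = 140.0 MPa, ρ = 1837 kg/m³
  sample X: σ_y = 315.1 MPa, ρ = 7840 kg/m³
  sample C: σ_y = 633.0 MPa, ρ = 7818 kg/m³
  sample R: σ_y = 326.1 MPa, ρ = 8720 kg/m³
  sample U: M = 14.7×10⁻³
  sample B: M = 9.48×10⁻³
  sample C: M = 9.43×10⁻³
  sample X: M = 5.91×10⁻³
  sample R: M = 5.43×10⁻³
Sample U has the largest M.

sample U, M = 14.7×10⁻³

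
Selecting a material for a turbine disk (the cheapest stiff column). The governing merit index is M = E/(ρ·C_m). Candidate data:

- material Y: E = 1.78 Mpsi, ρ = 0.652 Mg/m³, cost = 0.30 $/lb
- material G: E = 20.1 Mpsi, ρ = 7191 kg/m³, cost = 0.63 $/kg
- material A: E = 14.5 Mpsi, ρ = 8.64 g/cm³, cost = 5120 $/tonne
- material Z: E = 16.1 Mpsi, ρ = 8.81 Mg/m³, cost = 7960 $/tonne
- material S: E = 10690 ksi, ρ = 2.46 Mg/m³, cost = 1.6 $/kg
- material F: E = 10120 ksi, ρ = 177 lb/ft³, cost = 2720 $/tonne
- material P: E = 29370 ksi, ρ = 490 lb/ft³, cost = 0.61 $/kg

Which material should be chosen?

material P

Normalizing units and computing the index:
  material Y: E = 12.27 GPa, ρ = 652.0 kg/m³, cost = 0.6614 $/kg
  material G: E = 138.6 GPa, ρ = 7191 kg/m³, cost = 0.6300 $/kg
  material A: E = 99.97 GPa, ρ = 8640 kg/m³, cost = 5.120 $/kg
  material Z: E = 111.0 GPa, ρ = 8810 kg/m³, cost = 7.960 $/kg
  material S: E = 73.70 GPa, ρ = 2460 kg/m³, cost = 1.600 $/kg
  material F: E = 69.77 GPa, ρ = 2835 kg/m³, cost = 2.720 $/kg
  material P: E = 202.5 GPa, ρ = 7849 kg/m³, cost = 0.6100 $/kg
  material P: M = 42.3 MN·m per $
  material G: M = 30.6 MN·m per $
  material Y: M = 28.5 MN·m per $
  material S: M = 18.7 MN·m per $
  material F: M = 9.05 MN·m per $
  material A: M = 2.26 MN·m per $
  material Z: M = 1.58 MN·m per $
Material P has the largest M.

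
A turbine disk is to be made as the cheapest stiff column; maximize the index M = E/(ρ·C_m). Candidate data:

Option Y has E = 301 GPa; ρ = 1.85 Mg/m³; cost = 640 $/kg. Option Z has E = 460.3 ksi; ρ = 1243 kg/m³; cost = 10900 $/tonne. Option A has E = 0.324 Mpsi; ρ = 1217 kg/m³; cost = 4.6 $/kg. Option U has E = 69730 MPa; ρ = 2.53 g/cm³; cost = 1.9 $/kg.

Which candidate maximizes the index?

Normalizing units and computing the index:
  option Y: E = 301.0 GPa, ρ = 1850 kg/m³, cost = 640.0 $/kg
  option Z: E = 3.174 GPa, ρ = 1243 kg/m³, cost = 10.90 $/kg
  option A: E = 2.234 GPa, ρ = 1217 kg/m³, cost = 4.600 $/kg
  option U: E = 69.73 GPa, ρ = 2530 kg/m³, cost = 1.900 $/kg
  option U: M = 14.5 MN·m per $
  option A: M = 0.399 MN·m per $
  option Y: M = 0.254 MN·m per $
  option Z: M = 0.234 MN·m per $
Option U ranks first.

option U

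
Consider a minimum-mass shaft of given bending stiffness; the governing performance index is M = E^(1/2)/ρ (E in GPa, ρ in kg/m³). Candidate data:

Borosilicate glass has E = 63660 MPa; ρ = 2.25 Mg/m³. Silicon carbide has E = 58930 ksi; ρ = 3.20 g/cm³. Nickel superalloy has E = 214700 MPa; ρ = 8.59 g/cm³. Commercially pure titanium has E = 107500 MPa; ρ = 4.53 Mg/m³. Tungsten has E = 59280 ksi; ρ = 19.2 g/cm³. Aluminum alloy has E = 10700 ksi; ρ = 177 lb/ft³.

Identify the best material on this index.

Putting every candidate on a common basis:
  borosilicate glass: E = 63.66 GPa, ρ = 2250 kg/m³
  silicon carbide: E = 406.3 GPa, ρ = 3200 kg/m³
  nickel superalloy: E = 214.7 GPa, ρ = 8590 kg/m³
  commercially pure titanium: E = 107.5 GPa, ρ = 4530 kg/m³
  tungsten: E = 408.7 GPa, ρ = 19200 kg/m³
  aluminum alloy: E = 73.77 GPa, ρ = 2835 kg/m³
  silicon carbide: M = 6.30×10⁻³
  borosilicate glass: M = 3.55×10⁻³
  aluminum alloy: M = 3.03×10⁻³
  commercially pure titanium: M = 2.29×10⁻³
  nickel superalloy: M = 1.71×10⁻³
  tungsten: M = 1.05×10⁻³
The maximum is for silicon carbide.

silicon carbide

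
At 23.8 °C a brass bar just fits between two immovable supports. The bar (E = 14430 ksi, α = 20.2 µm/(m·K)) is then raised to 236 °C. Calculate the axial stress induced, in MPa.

E = 14430 ksi = 99.49 GPa.
ΔT = 212.2 K. Constrained thermal stress σ = E·α·ΔT = 99.49×10³ MPa × 20.2×10⁻⁶ × 212.2 = 426 MPa (compressive).

426 MPa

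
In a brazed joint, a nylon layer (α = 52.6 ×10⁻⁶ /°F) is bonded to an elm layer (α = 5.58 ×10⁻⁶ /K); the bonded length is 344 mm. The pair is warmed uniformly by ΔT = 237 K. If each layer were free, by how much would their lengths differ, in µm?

7260 µm

nylon: α = 52.6×10⁻⁶/°F × 9/5 = 94.7×10⁻⁶/K.
Δα = |94.7 − 5.58|×10⁻⁶/K = 89.1×10⁻⁶/K.
ΔL_mismatch = Δα·L·ΔT = 89.1×10⁻⁶ × 344.0 mm × 237.0 K = 7260 µm.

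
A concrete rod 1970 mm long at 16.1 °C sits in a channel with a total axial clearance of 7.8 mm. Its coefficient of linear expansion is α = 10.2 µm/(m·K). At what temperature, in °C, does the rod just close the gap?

404 °C

α·L₀·ΔT = 7.8 mm ⇒ ΔT = 7.8 / (10.2×10⁻⁶ × 1970.0) = 388.2 K.
T = 16.1 + 388.2 = 404.3 °C.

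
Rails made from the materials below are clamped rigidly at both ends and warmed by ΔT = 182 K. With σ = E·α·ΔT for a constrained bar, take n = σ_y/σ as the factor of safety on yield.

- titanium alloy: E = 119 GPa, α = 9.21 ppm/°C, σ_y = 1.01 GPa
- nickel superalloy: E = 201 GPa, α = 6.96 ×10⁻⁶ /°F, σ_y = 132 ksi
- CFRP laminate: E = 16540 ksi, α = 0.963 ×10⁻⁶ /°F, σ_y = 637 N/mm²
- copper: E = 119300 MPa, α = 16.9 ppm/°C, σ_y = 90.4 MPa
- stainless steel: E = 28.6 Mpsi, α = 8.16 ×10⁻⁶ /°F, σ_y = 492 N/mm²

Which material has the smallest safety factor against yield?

Per material, after unit conversion:
  titanium alloy: E = 119.0, α = 9.21, σ_y = 1010 → σ = 199 MPa, n = 5.06
  nickel superalloy: E = 201.0, α = 12.5, σ_y = 910.1 → σ = 458 MPa, n = 1.99
  CFRP laminate: E = 114.0, α = 1.73, σ_y = 637.0 → σ = 36.0 MPa, n = 17.7
  copper: E = 119.3, α = 16.9, σ_y = 90.40 → σ = 367 MPa, n = 0.246
  stainless steel: E = 197.2, α = 14.7, σ_y = 492.0 → σ = 527 MPa, n = 0.933
The minimum is copper at n = 0.246.

copper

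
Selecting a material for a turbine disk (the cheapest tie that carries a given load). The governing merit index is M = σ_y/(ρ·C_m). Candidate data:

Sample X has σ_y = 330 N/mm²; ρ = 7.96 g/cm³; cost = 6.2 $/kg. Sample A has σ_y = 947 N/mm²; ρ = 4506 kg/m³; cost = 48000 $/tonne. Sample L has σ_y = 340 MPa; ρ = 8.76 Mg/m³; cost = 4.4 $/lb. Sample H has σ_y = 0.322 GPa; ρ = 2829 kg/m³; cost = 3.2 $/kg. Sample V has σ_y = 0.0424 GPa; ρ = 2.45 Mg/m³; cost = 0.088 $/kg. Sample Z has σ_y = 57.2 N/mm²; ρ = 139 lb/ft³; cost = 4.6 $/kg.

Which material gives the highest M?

sample V

After converting to SI:
  sample X: σ_y = 330.0 MPa, ρ = 7960 kg/m³, cost = 6.200 $/kg
  sample A: σ_y = 947.0 MPa, ρ = 4506 kg/m³, cost = 48.00 $/kg
  sample L: σ_y = 340.0 MPa, ρ = 8760 kg/m³, cost = 9.700 $/kg
  sample H: σ_y = 322.0 MPa, ρ = 2829 kg/m³, cost = 3.200 $/kg
  sample V: σ_y = 42.40 MPa, ρ = 2450 kg/m³, cost = 0.08800 $/kg
  sample Z: σ_y = 57.20 MPa, ρ = 2227 kg/m³, cost = 4.600 $/kg
  sample V: M = 197 kN·m per $
  sample H: M = 35.6 kN·m per $
  sample X: M = 6.69 kN·m per $
  sample Z: M = 5.58 kN·m per $
  sample A: M = 4.38 kN·m per $
  sample L: M = 4.00 kN·m per $
Highest index: sample V.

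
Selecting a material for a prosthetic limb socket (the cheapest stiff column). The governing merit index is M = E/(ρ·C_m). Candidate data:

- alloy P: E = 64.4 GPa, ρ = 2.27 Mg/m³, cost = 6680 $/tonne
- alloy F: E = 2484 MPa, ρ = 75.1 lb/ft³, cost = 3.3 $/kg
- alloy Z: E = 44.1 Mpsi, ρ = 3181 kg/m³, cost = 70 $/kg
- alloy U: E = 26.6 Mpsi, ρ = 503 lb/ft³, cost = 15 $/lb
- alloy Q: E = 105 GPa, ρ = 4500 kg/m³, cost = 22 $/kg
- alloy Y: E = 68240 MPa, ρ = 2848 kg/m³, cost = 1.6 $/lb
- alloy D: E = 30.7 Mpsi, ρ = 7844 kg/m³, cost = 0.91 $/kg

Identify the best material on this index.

alloy D

Normalizing units and computing the index:
  alloy P: E = 64.40 GPa, ρ = 2270 kg/m³, cost = 6.680 $/kg
  alloy F: E = 2.484 GPa, ρ = 1203 kg/m³, cost = 3.300 $/kg
  alloy Z: E = 304.1 GPa, ρ = 3181 kg/m³, cost = 70.00 $/kg
  alloy U: E = 183.4 GPa, ρ = 8057 kg/m³, cost = 33.07 $/kg
  alloy Q: E = 105.0 GPa, ρ = 4500 kg/m³, cost = 22.00 $/kg
  alloy Y: E = 68.24 GPa, ρ = 2848 kg/m³, cost = 3.527 $/kg
  alloy D: E = 211.7 GPa, ρ = 7844 kg/m³, cost = 0.9100 $/kg
  alloy D: M = 29.7 MN·m per $
  alloy Y: M = 6.79 MN·m per $
  alloy P: M = 4.25 MN·m per $
  alloy Z: M = 1.37 MN·m per $
  alloy Q: M = 1.06 MN·m per $
  alloy U: M = 0.688 MN·m per $
  alloy F: M = 0.626 MN·m per $
Alloy D ranks first.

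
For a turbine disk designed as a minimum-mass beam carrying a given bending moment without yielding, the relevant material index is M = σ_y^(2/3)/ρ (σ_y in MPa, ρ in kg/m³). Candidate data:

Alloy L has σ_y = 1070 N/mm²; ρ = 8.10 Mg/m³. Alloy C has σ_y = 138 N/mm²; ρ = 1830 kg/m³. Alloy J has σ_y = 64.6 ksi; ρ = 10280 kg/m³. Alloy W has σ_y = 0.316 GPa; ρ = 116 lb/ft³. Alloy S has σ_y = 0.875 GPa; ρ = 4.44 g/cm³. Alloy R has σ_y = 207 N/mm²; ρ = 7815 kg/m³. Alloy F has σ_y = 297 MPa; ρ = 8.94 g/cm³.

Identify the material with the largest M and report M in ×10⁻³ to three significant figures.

alloy W, M = 25.0×10⁻³

In SI units:
  alloy L: σ_y = 1070 MPa, ρ = 8100 kg/m³
  alloy C: σ_y = 138.0 MPa, ρ = 1830 kg/m³
  alloy J: σ_y = 445.4 MPa, ρ = 10280 kg/m³
  alloy W: σ_y = 316.0 MPa, ρ = 1858 kg/m³
  alloy S: σ_y = 875.0 MPa, ρ = 4440 kg/m³
  alloy R: σ_y = 207.0 MPa, ρ = 7815 kg/m³
  alloy F: σ_y = 297.0 MPa, ρ = 8940 kg/m³
  alloy W: M = 25.0×10⁻³
  alloy S: M = 20.6×10⁻³
  alloy C: M = 14.6×10⁻³
  alloy L: M = 12.9×10⁻³
  alloy J: M = 5.67×10⁻³
  alloy F: M = 4.98×10⁻³
  alloy R: M = 4.48×10⁻³
Alloy W ranks first.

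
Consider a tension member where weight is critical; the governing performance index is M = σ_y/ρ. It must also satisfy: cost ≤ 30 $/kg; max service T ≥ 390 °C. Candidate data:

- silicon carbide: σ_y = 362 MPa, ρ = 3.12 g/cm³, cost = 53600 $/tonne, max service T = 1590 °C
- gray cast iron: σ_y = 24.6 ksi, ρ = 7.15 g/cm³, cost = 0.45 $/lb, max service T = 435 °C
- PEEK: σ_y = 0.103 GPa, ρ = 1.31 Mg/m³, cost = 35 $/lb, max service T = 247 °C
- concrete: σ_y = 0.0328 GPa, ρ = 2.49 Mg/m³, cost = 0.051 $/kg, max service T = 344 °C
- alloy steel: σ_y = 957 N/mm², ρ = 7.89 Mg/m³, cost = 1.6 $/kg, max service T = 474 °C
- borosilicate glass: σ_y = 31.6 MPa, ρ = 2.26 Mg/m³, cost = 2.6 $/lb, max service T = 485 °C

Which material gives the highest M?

alloy steel

Screen on constraints: cost ≤ 30 $/kg; max service T ≥ 390 °C. Survivors: gray cast iron, alloy steel, borosilicate glass.
After converting to SI:
  gray cast iron: σ_y = 169.6 MPa, ρ = 7150 kg/m³
  alloy steel: σ_y = 957.0 MPa, ρ = 7890 kg/m³
  borosilicate glass: σ_y = 31.60 MPa, ρ = 2260 kg/m³
  alloy steel: M = 121 kN·m/kg
  gray cast iron: M = 23.7 kN·m/kg
  borosilicate glass: M = 14.0 kN·m/kg
Alloy steel ranks first.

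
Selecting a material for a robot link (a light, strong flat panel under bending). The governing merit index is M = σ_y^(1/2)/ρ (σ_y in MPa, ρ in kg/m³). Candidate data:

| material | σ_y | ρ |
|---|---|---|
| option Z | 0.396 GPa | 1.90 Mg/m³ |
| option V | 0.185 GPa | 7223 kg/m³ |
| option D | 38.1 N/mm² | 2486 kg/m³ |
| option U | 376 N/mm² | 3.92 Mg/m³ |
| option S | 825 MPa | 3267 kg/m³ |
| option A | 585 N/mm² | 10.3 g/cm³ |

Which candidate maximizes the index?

Putting every candidate on a common basis:
  option Z: σ_y = 396.0 MPa, ρ = 1900 kg/m³
  option V: σ_y = 185.0 MPa, ρ = 7223 kg/m³
  option D: σ_y = 38.10 MPa, ρ = 2486 kg/m³
  option U: σ_y = 376.0 MPa, ρ = 3920 kg/m³
  option S: σ_y = 825.0 MPa, ρ = 3267 kg/m³
  option A: σ_y = 585.0 MPa, ρ = 10300 kg/m³
  option Z: M = 10.5×10⁻³
  option S: M = 8.79×10⁻³
  option U: M = 4.95×10⁻³
  option D: M = 2.48×10⁻³
  option A: M = 2.35×10⁻³
  option V: M = 1.88×10⁻³
The maximum is for option Z.

option Z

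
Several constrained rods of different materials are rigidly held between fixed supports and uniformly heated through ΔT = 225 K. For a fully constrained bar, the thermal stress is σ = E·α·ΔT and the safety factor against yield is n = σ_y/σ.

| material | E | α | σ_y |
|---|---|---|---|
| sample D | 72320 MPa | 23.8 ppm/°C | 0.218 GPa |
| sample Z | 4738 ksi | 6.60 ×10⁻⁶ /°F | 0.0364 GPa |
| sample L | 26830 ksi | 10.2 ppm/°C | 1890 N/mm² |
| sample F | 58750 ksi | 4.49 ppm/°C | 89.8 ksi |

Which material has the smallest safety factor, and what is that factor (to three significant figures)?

sample Z, n = 0.417

Converting E to GPa, α to ×10⁻⁶/K, σ_y to MPa, then σ and n for each:
  sample D: E = 72.32, α = 23.8, σ_y = 218.0 → σ = 387 MPa, n = 0.563
  sample Z: E = 32.67, α = 11.9, σ_y = 36.40 → σ = 87.3 MPa, n = 0.417
  sample L: E = 185.0, α = 10.2, σ_y = 1890 → σ = 425 MPa, n = 4.45
  sample F: E = 405.1, α = 4.49, σ_y = 619.1 → σ = 409 MPa, n = 1.51
Sample Z has the lowest safety factor, n = 0.417.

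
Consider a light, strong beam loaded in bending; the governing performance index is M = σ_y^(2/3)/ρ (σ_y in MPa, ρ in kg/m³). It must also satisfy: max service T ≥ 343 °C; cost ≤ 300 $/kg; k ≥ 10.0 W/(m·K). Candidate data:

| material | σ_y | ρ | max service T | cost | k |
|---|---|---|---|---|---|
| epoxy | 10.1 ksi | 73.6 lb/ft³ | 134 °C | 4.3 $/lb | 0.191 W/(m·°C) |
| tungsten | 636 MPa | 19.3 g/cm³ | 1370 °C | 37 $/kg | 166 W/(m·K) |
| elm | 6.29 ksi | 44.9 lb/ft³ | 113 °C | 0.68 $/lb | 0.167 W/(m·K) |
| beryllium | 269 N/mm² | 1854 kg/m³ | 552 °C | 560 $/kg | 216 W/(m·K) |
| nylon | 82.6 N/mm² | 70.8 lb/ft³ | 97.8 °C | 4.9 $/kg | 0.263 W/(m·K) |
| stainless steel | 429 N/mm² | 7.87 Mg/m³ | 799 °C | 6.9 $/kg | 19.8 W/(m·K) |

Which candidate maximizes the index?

Screen on constraints: max service T ≥ 343 °C; cost ≤ 300 $/kg; k ≥ 10.0 W/(m·K). Survivors: tungsten, stainless steel.
Convert each candidate to consistent units, then evaluate M:
  tungsten: σ_y = 636.0 MPa, ρ = 19300 kg/m³
  stainless steel: σ_y = 429.0 MPa, ρ = 7870 kg/m³
  stainless steel: M = 7.23×10⁻³
  tungsten: M = 3.83×10⁻³
Highest index: stainless steel.

stainless steel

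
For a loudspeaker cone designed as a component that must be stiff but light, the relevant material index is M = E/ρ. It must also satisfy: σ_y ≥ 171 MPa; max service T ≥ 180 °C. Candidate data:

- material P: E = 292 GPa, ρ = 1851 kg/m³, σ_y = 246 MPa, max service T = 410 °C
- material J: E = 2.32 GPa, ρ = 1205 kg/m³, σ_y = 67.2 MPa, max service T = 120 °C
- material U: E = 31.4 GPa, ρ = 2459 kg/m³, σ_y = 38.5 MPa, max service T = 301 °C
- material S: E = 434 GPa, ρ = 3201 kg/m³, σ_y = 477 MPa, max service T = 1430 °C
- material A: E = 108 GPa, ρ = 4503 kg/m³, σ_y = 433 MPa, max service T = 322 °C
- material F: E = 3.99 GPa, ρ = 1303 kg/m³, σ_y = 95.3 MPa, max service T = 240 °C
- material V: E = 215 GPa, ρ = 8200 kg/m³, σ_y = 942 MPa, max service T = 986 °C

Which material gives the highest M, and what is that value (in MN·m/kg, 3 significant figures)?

Screen on constraints: σ_y ≥ 171 MPa; max service T ≥ 180 °C. Survivors: material P, material S, material A, material V.
Evaluate M for each candidate:
  material P: M = 158 MN·m/kg
  material S: M = 136 MN·m/kg
  material V: M = 26.2 MN·m/kg
  material A: M = 24.0 MN·m/kg
Highest index: material P.

material P, M = 158 MN·m/kg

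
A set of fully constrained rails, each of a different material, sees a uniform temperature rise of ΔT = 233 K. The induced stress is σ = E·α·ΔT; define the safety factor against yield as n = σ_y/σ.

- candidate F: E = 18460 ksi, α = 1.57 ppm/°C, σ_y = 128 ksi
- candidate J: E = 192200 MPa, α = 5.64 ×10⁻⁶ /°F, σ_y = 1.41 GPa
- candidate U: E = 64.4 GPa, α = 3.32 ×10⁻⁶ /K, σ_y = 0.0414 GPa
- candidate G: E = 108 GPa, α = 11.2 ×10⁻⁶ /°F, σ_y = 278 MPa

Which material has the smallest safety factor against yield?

candidate G

With everything in SI (GPa, ×10⁻⁶/K, MPa):
  candidate F: E = 127.3, α = 1.57, σ_y = 882.5 → σ = 46.6 MPa, n = 19.0
  candidate J: E = 192.2, α = 10.2, σ_y = 1410 → σ = 455 MPa, n = 3.10
  candidate U: E = 64.40, α = 3.32, σ_y = 41.40 → σ = 49.8 MPa, n = 0.831
  candidate G: E = 108.0, α = 20.2, σ_y = 278.0 → σ = 507 MPa, n = 0.548
Smallest n: candidate G with n = 0.548.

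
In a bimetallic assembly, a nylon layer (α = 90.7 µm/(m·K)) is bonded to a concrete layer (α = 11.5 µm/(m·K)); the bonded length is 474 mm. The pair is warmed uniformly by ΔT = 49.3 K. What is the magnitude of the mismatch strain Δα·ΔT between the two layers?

3.90×10⁻³

Δα = |90.7 − 11.5|×10⁻⁶/K = 79.2×10⁻⁶/K.
Mismatch strain = Δα·ΔT = 79.2×10⁻⁶ × 49.3 = 3.90×10⁻³.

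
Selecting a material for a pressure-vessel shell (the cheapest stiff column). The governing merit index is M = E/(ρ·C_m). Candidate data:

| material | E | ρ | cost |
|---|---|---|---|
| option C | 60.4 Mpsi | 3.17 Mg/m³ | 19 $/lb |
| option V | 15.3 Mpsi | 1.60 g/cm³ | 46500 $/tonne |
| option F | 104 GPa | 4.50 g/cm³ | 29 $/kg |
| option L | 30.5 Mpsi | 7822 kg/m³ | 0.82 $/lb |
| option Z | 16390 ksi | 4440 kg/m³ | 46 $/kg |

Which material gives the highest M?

option L

After converting to SI:
  option C: E = 416.4 GPa, ρ = 3170 kg/m³, cost = 41.89 $/kg
  option V: E = 105.5 GPa, ρ = 1600 kg/m³, cost = 46.50 $/kg
  option F: E = 104.0 GPa, ρ = 4500 kg/m³, cost = 29.00 $/kg
  option L: E = 210.3 GPa, ρ = 7822 kg/m³, cost = 1.808 $/kg
  option Z: E = 113.0 GPa, ρ = 4440 kg/m³, cost = 46.00 $/kg
  option L: M = 14.9 MN·m per $
  option C: M = 3.14 MN·m per $
  option V: M = 1.42 MN·m per $
  option F: M = 0.797 MN·m per $
  option Z: M = 0.553 MN·m per $
The maximum is for option L.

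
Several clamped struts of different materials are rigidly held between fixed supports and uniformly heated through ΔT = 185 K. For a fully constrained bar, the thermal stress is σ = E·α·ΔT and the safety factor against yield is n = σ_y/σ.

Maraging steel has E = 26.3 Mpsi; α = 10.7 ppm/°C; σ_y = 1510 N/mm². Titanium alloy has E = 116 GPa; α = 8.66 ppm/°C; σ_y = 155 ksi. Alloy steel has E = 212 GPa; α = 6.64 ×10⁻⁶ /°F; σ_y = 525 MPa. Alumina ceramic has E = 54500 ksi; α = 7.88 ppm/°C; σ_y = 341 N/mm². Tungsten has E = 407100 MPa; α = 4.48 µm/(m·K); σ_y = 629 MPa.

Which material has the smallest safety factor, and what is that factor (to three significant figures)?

alumina ceramic, n = 0.623

Converting E to GPa, α to ×10⁻⁶/K, σ_y to MPa, then σ and n for each:
  maraging steel: E = 181.3, α = 10.7, σ_y = 1510 → σ = 359 MPa, n = 4.21
  titanium alloy: E = 116.0, α = 8.66, σ_y = 1069 → σ = 186 MPa, n = 5.75
  alloy steel: E = 212.0, α = 12.0, σ_y = 525.0 → σ = 469 MPa, n = 1.12
  alumina ceramic: E = 375.8, α = 7.88, σ_y = 341.0 → σ = 548 MPa, n = 0.623
  tungsten: E = 407.1, α = 4.48, σ_y = 629.0 → σ = 337 MPa, n = 1.86
The minimum is alumina ceramic at n = 0.623.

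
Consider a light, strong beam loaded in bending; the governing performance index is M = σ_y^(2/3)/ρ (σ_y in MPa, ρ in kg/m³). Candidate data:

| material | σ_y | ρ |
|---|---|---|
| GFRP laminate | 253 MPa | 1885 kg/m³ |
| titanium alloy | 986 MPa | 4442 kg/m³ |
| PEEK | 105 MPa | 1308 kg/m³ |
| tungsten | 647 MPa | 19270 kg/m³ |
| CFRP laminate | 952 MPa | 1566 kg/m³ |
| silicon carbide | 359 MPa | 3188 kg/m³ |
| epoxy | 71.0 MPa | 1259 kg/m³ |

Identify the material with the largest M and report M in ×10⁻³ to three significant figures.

CFRP laminate, M = 61.8×10⁻³

Evaluate M for each candidate:
  CFRP laminate: M = 61.8×10⁻³
  titanium alloy: M = 22.3×10⁻³
  GFRP laminate: M = 21.2×10⁻³
  PEEK: M = 17.0×10⁻³
  silicon carbide: M = 15.8×10⁻³
  epoxy: M = 13.6×10⁻³
  tungsten: M = 3.88×10⁻³
CFRP laminate has the largest M.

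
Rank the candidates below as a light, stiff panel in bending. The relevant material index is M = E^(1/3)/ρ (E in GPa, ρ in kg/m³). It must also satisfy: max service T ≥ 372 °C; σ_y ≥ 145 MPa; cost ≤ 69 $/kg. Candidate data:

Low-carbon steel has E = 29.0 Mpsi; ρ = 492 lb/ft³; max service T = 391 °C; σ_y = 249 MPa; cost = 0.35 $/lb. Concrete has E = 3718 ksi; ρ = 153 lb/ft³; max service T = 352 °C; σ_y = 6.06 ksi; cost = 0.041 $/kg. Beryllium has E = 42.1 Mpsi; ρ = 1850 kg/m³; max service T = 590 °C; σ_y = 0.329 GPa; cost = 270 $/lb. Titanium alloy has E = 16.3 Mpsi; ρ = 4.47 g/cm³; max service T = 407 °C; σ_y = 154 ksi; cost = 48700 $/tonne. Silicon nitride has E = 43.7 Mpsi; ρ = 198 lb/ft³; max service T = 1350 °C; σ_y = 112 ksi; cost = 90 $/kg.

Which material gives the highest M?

titanium alloy

Screen on constraints: max service T ≥ 372 °C; σ_y ≥ 145 MPa; cost ≤ 69 $/kg. Survivors: low-carbon steel, titanium alloy.
Normalizing units and computing the index:
  low-carbon steel: E = 199.9 GPa, ρ = 7881 kg/m³
  titanium alloy: E = 112.4 GPa, ρ = 4470 kg/m³
  titanium alloy: M = 1.08×10⁻³
  low-carbon steel: M = 0.742×10⁻³
Titanium alloy has the largest M.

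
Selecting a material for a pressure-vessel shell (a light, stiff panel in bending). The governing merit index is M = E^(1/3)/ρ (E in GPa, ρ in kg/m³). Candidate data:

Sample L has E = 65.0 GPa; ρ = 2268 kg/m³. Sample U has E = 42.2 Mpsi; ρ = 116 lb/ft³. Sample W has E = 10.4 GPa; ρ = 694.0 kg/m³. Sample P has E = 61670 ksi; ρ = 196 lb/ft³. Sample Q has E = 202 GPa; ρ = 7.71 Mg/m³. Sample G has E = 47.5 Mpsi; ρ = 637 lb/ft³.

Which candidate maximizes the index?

Normalizing units and computing the index:
  sample L: E = 65.00 GPa, ρ = 2268 kg/m³
  sample U: E = 291.0 GPa, ρ = 1858 kg/m³
  sample W: E = 10.40 GPa, ρ = 694.0 kg/m³
  sample P: E = 425.2 GPa, ρ = 3140 kg/m³
  sample Q: E = 202.0 GPa, ρ = 7710 kg/m³
  sample G: E = 327.5 GPa, ρ = 10200 kg/m³
  sample U: M = 3.57×10⁻³
  sample W: M = 3.15×10⁻³
  sample P: M = 2.40×10⁻³
  sample L: M = 1.77×10⁻³
  sample Q: M = 0.761×10⁻³
  sample G: M = 0.676×10⁻³
Highest index: sample U.

sample U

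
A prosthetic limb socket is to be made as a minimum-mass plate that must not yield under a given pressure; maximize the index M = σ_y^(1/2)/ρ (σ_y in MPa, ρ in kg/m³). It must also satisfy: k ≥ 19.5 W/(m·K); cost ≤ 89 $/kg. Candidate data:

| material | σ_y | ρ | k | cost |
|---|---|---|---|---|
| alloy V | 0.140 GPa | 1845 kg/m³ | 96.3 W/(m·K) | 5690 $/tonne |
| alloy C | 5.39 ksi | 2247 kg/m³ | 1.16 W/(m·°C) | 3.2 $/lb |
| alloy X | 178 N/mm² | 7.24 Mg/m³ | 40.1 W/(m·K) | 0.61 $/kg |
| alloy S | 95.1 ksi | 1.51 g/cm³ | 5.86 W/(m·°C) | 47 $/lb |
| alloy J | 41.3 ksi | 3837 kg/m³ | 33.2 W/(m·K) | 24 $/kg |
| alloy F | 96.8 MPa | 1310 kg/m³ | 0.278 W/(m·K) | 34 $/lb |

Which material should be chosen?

alloy V

Screen on constraints: k ≥ 19.5 W/(m·K); cost ≤ 89 $/kg. Survivors: alloy V, alloy X, alloy J.
Convert each candidate to consistent units, then evaluate M:
  alloy V: σ_y = 140.0 MPa, ρ = 1845 kg/m³
  alloy X: σ_y = 178.0 MPa, ρ = 7240 kg/m³
  alloy J: σ_y = 284.8 MPa, ρ = 3837 kg/m³
  alloy V: M = 6.41×10⁻³
  alloy J: M = 4.40×10⁻³
  alloy X: M = 1.84×10⁻³
Alloy V has the largest M.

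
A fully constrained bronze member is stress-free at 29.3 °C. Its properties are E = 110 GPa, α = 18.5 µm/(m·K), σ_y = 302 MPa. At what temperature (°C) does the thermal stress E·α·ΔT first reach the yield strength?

178 °C

E·α·ΔT = 302.0 MPa ⇒ ΔT = 302.0 / (110.0×10³ × 18.5×10⁻⁶) = 148.4 K.
T = 29.3 + 148.4 = 177.7 °C.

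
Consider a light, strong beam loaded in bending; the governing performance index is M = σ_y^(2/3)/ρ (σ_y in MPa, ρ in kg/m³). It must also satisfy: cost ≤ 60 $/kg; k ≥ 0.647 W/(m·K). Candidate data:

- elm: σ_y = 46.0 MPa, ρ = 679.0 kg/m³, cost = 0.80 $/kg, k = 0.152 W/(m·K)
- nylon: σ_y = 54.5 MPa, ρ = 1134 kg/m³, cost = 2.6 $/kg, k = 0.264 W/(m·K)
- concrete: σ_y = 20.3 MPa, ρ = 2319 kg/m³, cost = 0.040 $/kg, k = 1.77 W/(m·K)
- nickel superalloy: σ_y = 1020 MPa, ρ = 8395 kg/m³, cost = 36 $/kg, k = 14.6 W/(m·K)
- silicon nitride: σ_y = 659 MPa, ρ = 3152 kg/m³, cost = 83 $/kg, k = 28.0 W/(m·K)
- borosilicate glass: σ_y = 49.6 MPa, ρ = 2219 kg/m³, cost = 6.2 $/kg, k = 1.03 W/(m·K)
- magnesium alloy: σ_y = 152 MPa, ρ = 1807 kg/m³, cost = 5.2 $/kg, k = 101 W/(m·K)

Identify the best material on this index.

Screen on constraints: cost ≤ 60 $/kg; k ≥ 0.647 W/(m·K). Survivors: concrete, nickel superalloy, borosilicate glass, magnesium alloy.
Computing M directly (units already consistent):
  magnesium alloy: M = 15.8×10⁻³
  nickel superalloy: M = 12.1×10⁻³
  borosilicate glass: M = 6.08×10⁻³
  concrete: M = 3.21×10⁻³
Magnesium alloy ranks first.

magnesium alloy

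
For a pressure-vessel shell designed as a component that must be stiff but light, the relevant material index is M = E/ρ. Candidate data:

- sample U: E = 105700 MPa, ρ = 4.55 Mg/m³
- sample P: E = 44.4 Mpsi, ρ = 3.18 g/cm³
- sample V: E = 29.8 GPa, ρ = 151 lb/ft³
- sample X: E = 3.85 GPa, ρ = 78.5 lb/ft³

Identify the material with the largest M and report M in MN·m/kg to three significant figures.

Normalizing units and computing the index:
  sample U: E = 105.7 GPa, ρ = 4550 kg/m³
  sample P: E = 306.1 GPa, ρ = 3180 kg/m³
  sample V: E = 29.80 GPa, ρ = 2419 kg/m³
  sample X: E = 3.850 GPa, ρ = 1257 kg/m³
  sample P: M = 96.3 MN·m/kg
  sample U: M = 23.2 MN·m/kg
  sample V: M = 12.3 MN·m/kg
  sample X: M = 3.06 MN·m/kg
Sample P has the largest M.

sample P, M = 96.3 MN·m/kg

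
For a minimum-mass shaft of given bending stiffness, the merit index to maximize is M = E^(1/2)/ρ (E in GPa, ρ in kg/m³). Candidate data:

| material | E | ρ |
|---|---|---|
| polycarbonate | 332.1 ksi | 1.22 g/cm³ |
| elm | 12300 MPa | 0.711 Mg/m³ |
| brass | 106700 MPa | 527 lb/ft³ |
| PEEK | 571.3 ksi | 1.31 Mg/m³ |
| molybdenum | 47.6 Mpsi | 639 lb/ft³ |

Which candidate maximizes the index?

elm

Normalizing units and computing the index:
  polycarbonate: E = 2.290 GPa, ρ = 1220 kg/m³
  elm: E = 12.30 GPa, ρ = 711.0 kg/m³
  brass: E = 106.7 GPa, ρ = 8442 kg/m³
  PEEK: E = 3.939 GPa, ρ = 1310 kg/m³
  molybdenum: E = 328.2 GPa, ρ = 10240 kg/m³
  elm: M = 4.93×10⁻³
  molybdenum: M = 1.77×10⁻³
  PEEK: M = 1.52×10⁻³
  polycarbonate: M = 1.24×10⁻³
  brass: M = 1.22×10⁻³
The maximum is for elm.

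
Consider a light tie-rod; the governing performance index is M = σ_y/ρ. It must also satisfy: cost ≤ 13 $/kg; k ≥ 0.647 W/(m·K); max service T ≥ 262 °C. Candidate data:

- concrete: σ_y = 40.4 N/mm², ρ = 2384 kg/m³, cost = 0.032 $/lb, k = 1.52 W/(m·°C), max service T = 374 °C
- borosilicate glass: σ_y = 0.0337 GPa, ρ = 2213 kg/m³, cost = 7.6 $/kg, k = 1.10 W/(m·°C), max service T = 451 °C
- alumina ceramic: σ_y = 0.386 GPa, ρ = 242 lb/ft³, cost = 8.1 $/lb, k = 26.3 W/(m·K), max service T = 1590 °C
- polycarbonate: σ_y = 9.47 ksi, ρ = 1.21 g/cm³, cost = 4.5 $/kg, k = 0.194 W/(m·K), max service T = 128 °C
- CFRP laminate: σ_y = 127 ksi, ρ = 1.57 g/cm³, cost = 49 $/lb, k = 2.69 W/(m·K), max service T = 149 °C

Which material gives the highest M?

Screen on constraints: cost ≤ 13 $/kg; k ≥ 0.647 W/(m·K); max service T ≥ 262 °C. Survivors: concrete, borosilicate glass.
In SI units:
  concrete: σ_y = 40.40 MPa, ρ = 2384 kg/m³
  borosilicate glass: σ_y = 33.70 MPa, ρ = 2213 kg/m³
  concrete: M = 16.9 kN·m/kg
  borosilicate glass: M = 15.2 kN·m/kg
Concrete has the largest M.

concrete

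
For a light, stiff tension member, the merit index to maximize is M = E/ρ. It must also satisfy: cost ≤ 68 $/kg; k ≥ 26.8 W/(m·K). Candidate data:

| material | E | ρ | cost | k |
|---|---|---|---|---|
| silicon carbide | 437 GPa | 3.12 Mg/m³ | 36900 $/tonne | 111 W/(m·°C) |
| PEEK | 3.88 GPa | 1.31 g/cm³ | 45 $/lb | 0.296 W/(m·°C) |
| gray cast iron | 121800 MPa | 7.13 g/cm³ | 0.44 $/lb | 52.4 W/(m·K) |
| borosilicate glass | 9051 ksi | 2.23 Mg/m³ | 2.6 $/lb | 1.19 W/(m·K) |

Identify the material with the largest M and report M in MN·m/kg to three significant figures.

silicon carbide, M = 140 MN·m/kg

Screen on constraints: cost ≤ 68 $/kg; k ≥ 26.8 W/(m·K). Survivors: silicon carbide, gray cast iron.
Normalizing units and computing the index:
  silicon carbide: E = 437.0 GPa, ρ = 3120 kg/m³
  gray cast iron: E = 121.8 GPa, ρ = 7130 kg/m³
  silicon carbide: M = 140 MN·m/kg
  gray cast iron: M = 17.1 MN·m/kg
Highest index: silicon carbide.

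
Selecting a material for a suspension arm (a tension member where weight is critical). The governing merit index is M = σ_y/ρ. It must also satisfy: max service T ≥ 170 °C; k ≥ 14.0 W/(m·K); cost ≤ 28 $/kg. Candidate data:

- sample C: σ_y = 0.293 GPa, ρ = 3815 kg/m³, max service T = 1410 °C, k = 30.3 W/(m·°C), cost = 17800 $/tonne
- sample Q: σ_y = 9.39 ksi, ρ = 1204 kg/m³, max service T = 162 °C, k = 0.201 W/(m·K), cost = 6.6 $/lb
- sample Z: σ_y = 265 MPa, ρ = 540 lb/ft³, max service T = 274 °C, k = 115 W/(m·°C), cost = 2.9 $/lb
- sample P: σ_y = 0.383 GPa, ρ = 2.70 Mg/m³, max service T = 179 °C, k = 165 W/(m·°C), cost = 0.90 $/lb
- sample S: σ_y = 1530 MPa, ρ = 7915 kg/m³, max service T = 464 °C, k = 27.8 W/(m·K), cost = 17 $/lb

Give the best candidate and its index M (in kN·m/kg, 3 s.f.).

sample P, M = 142 kN·m/kg

Screen on constraints: max service T ≥ 170 °C; k ≥ 14.0 W/(m·K); cost ≤ 28 $/kg. Survivors: sample C, sample Z, sample P.
Convert each candidate to consistent units, then evaluate M:
  sample C: σ_y = 293.0 MPa, ρ = 3815 kg/m³
  sample Z: σ_y = 265.0 MPa, ρ = 8650 kg/m³
  sample P: σ_y = 383.0 MPa, ρ = 2700 kg/m³
  sample P: M = 142 kN·m/kg
  sample C: M = 76.8 kN·m/kg
  sample Z: M = 30.6 kN·m/kg
Sample P has the largest M.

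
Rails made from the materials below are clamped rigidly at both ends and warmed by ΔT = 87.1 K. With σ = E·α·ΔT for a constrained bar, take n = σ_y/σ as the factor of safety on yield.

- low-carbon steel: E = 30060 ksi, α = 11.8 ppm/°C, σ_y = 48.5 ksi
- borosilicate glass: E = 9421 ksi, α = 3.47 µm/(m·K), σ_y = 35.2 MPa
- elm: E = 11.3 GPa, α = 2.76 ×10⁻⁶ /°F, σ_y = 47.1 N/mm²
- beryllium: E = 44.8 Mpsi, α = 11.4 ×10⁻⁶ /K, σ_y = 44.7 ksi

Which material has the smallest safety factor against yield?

Converting E to GPa, α to ×10⁻⁶/K, σ_y to MPa, then σ and n for each:
  low-carbon steel: E = 207.3, α = 11.8, σ_y = 334.4 → σ = 213 MPa, n = 1.57
  borosilicate glass: E = 64.96, α = 3.47, σ_y = 35.20 → σ = 19.6 MPa, n = 1.79
  elm: E = 11.30, α = 4.97, σ_y = 47.10 → σ = 4.89 MPa, n = 9.63
  beryllium: E = 308.9, α = 11.4, σ_y = 308.2 → σ = 307 MPa, n = 1.00
Smallest n: beryllium with n = 1.00.

beryllium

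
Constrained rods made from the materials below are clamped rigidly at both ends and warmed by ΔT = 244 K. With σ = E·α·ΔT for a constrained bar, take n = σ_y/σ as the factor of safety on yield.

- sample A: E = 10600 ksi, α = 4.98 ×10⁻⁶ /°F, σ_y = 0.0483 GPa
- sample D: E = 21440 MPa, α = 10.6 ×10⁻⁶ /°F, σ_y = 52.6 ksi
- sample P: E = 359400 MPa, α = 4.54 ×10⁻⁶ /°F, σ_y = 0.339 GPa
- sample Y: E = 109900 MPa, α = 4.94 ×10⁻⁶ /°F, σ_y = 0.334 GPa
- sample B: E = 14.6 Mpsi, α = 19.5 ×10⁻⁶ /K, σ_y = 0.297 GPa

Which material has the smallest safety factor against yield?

sample A

In consistent units (E in GPa, α in ×10⁻⁶/K, σ_y in MPa):
  sample A: E = 73.08, α = 8.96, σ_y = 48.30 → σ = 160 MPa, n = 0.302
  sample D: E = 21.44, α = 19.1, σ_y = 362.7 → σ = 99.8 MPa, n = 3.63
  sample P: E = 359.4, α = 8.17, σ_y = 339.0 → σ = 717 MPa, n = 0.473
  sample Y: E = 109.9, α = 8.89, σ_y = 334.0 → σ = 238 MPa, n = 1.40
  sample B: E = 100.7, α = 19.5, σ_y = 297.0 → σ = 479 MPa, n = 0.620
Sample A has the lowest safety factor, n = 0.302.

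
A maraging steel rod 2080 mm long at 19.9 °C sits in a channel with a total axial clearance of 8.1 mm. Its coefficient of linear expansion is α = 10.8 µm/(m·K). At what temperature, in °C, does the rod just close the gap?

α·L₀·ΔT = 8.1 mm ⇒ ΔT = 8.1 / (10.8×10⁻⁶ × 2080.0) = 360.6 K.
T = 19.9 + 360.6 = 380.5 °C.

380 °C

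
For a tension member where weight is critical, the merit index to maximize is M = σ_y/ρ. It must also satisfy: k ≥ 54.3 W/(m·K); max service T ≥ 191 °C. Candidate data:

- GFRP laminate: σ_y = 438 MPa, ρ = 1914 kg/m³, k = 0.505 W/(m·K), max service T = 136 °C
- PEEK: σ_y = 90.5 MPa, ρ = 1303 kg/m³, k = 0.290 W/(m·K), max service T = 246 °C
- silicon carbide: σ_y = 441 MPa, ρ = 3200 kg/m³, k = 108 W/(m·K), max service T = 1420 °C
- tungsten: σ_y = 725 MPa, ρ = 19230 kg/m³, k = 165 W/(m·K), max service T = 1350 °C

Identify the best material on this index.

Screen on constraints: k ≥ 54.3 W/(m·K); max service T ≥ 191 °C. Survivors: silicon carbide, tungsten.
Computing M directly (units already consistent):
  silicon carbide: M = 138 kN·m/kg
  tungsten: M = 37.7 kN·m/kg
Silicon carbide ranks first.

silicon carbide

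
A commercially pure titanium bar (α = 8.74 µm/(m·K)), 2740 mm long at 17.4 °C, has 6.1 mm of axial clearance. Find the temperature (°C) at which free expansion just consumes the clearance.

α·L₀·ΔT = 6.1 mm ⇒ ΔT = 6.1 / (8.74×10⁻⁶ × 2740.0) = 254.7 K.
T = 17.4 + 254.7 = 272.1 °C.

272 °C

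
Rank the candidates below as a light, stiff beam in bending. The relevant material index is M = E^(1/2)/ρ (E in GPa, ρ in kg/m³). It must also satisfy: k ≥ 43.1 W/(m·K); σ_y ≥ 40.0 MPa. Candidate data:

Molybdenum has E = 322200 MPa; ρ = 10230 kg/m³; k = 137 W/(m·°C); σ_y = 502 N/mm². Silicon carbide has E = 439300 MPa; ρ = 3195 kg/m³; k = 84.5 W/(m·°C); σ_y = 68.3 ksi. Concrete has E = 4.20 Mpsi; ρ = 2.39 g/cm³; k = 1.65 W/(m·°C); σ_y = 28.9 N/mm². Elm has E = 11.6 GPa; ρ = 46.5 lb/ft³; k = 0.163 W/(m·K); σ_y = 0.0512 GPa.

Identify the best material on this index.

Screen on constraints: k ≥ 43.1 W/(m·K); σ_y ≥ 40.0 MPa. Survivors: molybdenum, silicon carbide.
Putting every candidate on a common basis:
  molybdenum: E = 322.2 GPa, ρ = 10230 kg/m³
  silicon carbide: E = 439.3 GPa, ρ = 3195 kg/m³
  silicon carbide: M = 6.56×10⁻³
  molybdenum: M = 1.75×10⁻³
Silicon carbide has the largest M.

silicon carbide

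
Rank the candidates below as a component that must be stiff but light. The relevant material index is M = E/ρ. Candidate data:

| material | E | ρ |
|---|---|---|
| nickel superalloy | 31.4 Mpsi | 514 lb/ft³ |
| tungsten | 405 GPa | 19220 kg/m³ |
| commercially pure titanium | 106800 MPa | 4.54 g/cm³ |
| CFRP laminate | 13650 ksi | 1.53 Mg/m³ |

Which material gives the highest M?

CFRP laminate

Convert each candidate to consistent units, then evaluate M:
  nickel superalloy: E = 216.5 GPa, ρ = 8233 kg/m³
  tungsten: E = 405.0 GPa, ρ = 19220 kg/m³
  commercially pure titanium: E = 106.8 GPa, ρ = 4540 kg/m³
  CFRP laminate: E = 94.11 GPa, ρ = 1530 kg/m³
  CFRP laminate: M = 61.5 MN·m/kg
  nickel superalloy: M = 26.3 MN·m/kg
  commercially pure titanium: M = 23.5 MN·m/kg
  tungsten: M = 21.1 MN·m/kg
CFRP laminate ranks first.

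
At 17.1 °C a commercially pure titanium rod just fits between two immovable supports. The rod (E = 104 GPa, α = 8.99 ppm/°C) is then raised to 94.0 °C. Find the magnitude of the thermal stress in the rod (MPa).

71.9 MPa

ΔT = 76.90 K. Constrained thermal stress σ = E·α·ΔT = 104.0×10³ MPa × 8.99×10⁻⁶ × 76.90 = 71.9 MPa (compressive).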